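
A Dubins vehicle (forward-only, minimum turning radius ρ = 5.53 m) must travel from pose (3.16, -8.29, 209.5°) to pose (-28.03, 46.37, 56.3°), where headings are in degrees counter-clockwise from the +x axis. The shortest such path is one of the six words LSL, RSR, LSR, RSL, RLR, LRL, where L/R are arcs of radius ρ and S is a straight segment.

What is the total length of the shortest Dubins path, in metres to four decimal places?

Let ψ = atan2(Δy, Δx) = atan2(54.66, -31.19) = 119.7099° be the start→goal bearing.
Normalize: d = |goal − start| / ρ = 62.932755/5.53 = 11.380245, α = (θ_start − ψ) mod 360° = 89.7901° = 1.567133 rad, β = (θ_goal − ψ) mod 360° = 296.5901° = 5.176474 rad.
Common terms: sin α = 0.999993, cos α = 0.003663, sin β = -0.894231, cos β = 0.447605, cos(α−β) = -0.892586, d² = 129.509978. Work in radians in the unit-radius frame; every candidate has L = ρ·(t + p + q).
LSL: p² = 2 + d² − 2cos(α−β) + 2d(sin α − sin β) = 176.408632; p = √p² = 13.281891; φ = atan2(cos β − cos α, d + sin α − sin β) = 0.033431 rad; t = (φ − α) mod 2π = 4.749483 rad, q = (β − φ) mod 2π = 5.143043 rad → L = 5.53·(4.749483 + 13.281891 + 5.143043) = 5.53·23.174417 = 128.154528 m
RSR: p² = 2 + d² − 2cos(α−β) + 2d(sin β − sin α) = 90.181668; p = √p² = 9.496403; φ = atan2(cos α − cos β, d − sin α + sin β) = -0.046765 rad; t = (α − φ) mod 2π = 1.613899 rad, q = (φ − β) mod 2π = 1.059946 rad → L = 5.53·(1.613899 + 9.496403 + 1.059946) = 5.53·12.170247 = 67.301468 m
LSR: p² = d² − 2 + 2cos(α−β) + 2d(sin α + sin β) = 128.131999; p = √p² = 11.319541; φ = atan2(−cos α − cos β, d + sin α + sin β) − atan2(−2, p) = 0.135612 rad; t = (φ − α) mod 2π = 4.851664 rad, q = (φ − β) mod 2π = 1.242324 rad → L = 5.53·(4.851664 + 11.319541 + 1.242324) = 5.53·17.413529 = 96.296813 m
RSL: p² = d² − 2 + 2cos(α−β) − 2d(sin α + sin β) = 123.317614; p = √p² = 11.104846; φ = atan2(cos α + cos β, d − sin α − sin β) − atan2(2, p) = -0.138187 rad; t = (α − φ) mod 2π = 1.705320 rad, q = (β − φ) mod 2π = 5.314661 rad → L = 5.53·(1.705320 + 11.104846 + 5.314661) = 5.53·18.124828 = 100.230299 m
RLR: c = (6 − d² + 2cos(α−β) + 2d(sin α − sin β))/8 = -10.272708, |c| > 1 → infeasible
LRL: c = (6 − d² + 2cos(α−β) − 2d(sin α − sin β))/8 = -21.051079, |c| > 1 → infeasible
Shortest: RSR with L = 67.301468 m ≈ 67.3015 m

67.3015 m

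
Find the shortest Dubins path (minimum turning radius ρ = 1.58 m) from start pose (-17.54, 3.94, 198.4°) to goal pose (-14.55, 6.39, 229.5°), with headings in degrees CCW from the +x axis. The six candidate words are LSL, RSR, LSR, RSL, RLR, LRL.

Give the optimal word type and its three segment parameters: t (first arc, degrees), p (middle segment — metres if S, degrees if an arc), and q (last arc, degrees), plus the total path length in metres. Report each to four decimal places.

Let ψ = atan2(Δy, Δx) = atan2(2.45, 2.99) = 39.3311° be the start→goal bearing.
Normalize: d = |goal − start| / ρ = 3.865566/1.58 = 2.446561, α = (θ_start − ψ) mod 360° = 159.0689° = 2.776276 rad, β = (θ_goal − ψ) mod 360° = 190.1689° = 3.319073 rad.
Common terms: sin α = 0.357245, cos α = -0.934011, sin β = -0.176550, cos β = -0.984292, cos(α−β) = 0.856267, d² = 5.985659. Work in radians in the unit-radius frame; every candidate has L = ρ·(t + p + q).
LSL: p² = 2 + d² − 2cos(α−β) + 2d(sin α − sin β) = 8.885051; p = √p² = 2.980780; φ = atan2(cos β − cos α, d + sin α − sin β) = -0.016869 rad; t = (φ − α) mod 2π = 3.490040 rad, q = (β − φ) mod 2π = 3.335942 rad → L = 1.58·(3.490040 + 2.980780 + 3.335942) = 1.58·9.806763 = 15.494686 m
RSR: p² = 2 + d² − 2cos(α−β) + 2d(sin β − sin α) = 3.661199; p = √p² = 1.913426; φ = atan2(cos α − cos β, d − sin α + sin β) = 0.026281 rad; t = (α − φ) mod 2π = 2.749995 rad, q = (φ − β) mod 2π = 2.990393 rad → L = 1.58·(2.749995 + 1.913426 + 2.990393) = 1.58·7.653814 = 12.093026 m
LSR: p² = d² − 2 + 2cos(α−β) + 2d(sin α + sin β) = 6.582357; p = √p² = 2.565611; φ = atan2(−cos α − cos β, d + sin α + sin β) − atan2(−2, p) = 1.292820 rad; t = (φ − α) mod 2π = 4.799729 rad, q = (φ − β) mod 2π = 4.256932 rad → L = 1.58·(4.799729 + 2.565611 + 4.256932) = 1.58·11.622272 = 18.363189 m
RSL: p² = d² − 2 + 2cos(α−β) − 2d(sin α + sin β) = 4.814030; p = √p² = 2.194090; φ = atan2(cos α + cos β, d − sin α − sin β) − atan2(2, p) = -1.441676 rad; t = (α − φ) mod 2π = 4.217952 rad, q = (β − φ) mod 2π = 4.760749 rad → L = 1.58·(4.217952 + 2.194090 + 4.760749) = 1.58·11.172791 = 17.653010 m
RLR: c = (6 − d² + 2cos(α−β) + 2d(sin α − sin β))/8 = 0.542350; p = 2π − arccos c = 5.285621 rad; φ = atan2(cos α − cos β, d − sin α + sin β) = 0.026281 rad; t = (α − φ + p/2) mod 2π = 5.392805 rad, q = (α − β − t + p) mod 2π = 5.633204 rad → L = 1.58·(5.392805 + 5.285621 + 5.633204) = 1.58·16.311630 = 25.772375 m
LRL: c = (6 − d² + 2cos(α−β) − 2d(sin α − sin β))/8 = -0.110631; p = 2π − arccos c = 4.601531 rad; φ = atan2(cos β − cos α, d + sin α − sin β) = -0.016869 rad; t = (φ − α + p/2) mod 2π = 5.790806 rad, q = (β − α − t + p) mod 2π = 5.636708 rad → L = 1.58·(5.790806 + 4.601531 + 5.636708) = 1.58·16.029044 = 25.325889 m
Shortest: RSR with L = 12.093026 m ≈ 12.0930 m
Convert RSR to answer units (arcs ×180/π): t = 2.749995·180/π = 157.5631°, p = ρ·p = 1.58·1.913426 = 3.0232 m, q = 2.990393·180/π = 171.3369°, L = 12.0930 m.

RSR: t = 157.5631°, p = 3.0232 m, q = 171.3369°, L = 12.0930 m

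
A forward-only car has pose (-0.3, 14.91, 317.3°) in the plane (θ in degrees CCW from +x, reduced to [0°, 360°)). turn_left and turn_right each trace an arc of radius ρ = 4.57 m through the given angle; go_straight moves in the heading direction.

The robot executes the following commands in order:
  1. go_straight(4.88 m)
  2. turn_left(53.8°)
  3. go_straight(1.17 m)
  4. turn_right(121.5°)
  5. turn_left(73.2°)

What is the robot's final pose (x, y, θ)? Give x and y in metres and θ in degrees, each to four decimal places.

(15.0971, -0.6107, 322.8000°)

set_pose: (x, y, θ) = (-0.3000, 14.9100, 317.3000°), ρ = 4.57
go_straight(4.88): x += 4.88·cos θ, y += 4.88·sin θ → (3.2864, 11.6006, 317.3000°)
turn_left(53.8°): centre at ρ to the left, rotate +53.8° → (7.2654, 10.4746, 371.1000° ≡ 11.1000°)
go_straight(1.17): x += 1.17·cos θ, y += 1.17·sin θ → (8.4135, 10.6999, 11.1000°)
turn_right(121.5°): centre at ρ to the right, rotate −121.5° → (13.5767, 4.6224, -110.4000° ≡ 249.6000°)
turn_left(73.2°): centre at ρ to the left, rotate +73.2° → (15.0971, -0.6107, 322.8000°)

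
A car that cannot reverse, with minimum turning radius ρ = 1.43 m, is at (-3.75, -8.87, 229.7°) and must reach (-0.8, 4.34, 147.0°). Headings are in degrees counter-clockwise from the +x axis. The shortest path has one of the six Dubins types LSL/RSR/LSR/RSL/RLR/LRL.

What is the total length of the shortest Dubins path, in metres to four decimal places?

17.6391 m

Let ψ = atan2(Δy, Δx) = atan2(13.21, 2.95) = 77.4115° be the start→goal bearing.
Normalize: d = |goal − start| / ρ = 13.535383/1.43 = 9.465303, α = (θ_start − ψ) mod 360° = 152.2885° = 2.657936 rad, β = (θ_goal − ψ) mod 360° = 69.5885° = 1.214548 rad.
Common terms: sin α = 0.465020, cos α = -0.885300, sin β = 0.937212, cos β = 0.348760, cos(α−β) = 0.127065, d² = 89.591960. Work in radians in the unit-radius frame; every candidate has L = ρ·(t + p + q).
LSL: p² = 2 + d² − 2cos(α−β) + 2d(sin α − sin β) = 82.398947; p = √p² = 9.077387; φ = atan2(cos β − cos α, d + sin α − sin β) = 0.136371 rad; t = (φ − α) mod 2π = 3.761621 rad, q = (β − φ) mod 2π = 1.078177 rad → L = 1.43·(3.761621 + 9.077387 + 1.078177) = 1.43·13.917185 = 19.901574 m
RSR: p² = 2 + d² − 2cos(α−β) + 2d(sin β − sin α) = 100.276715; p = √p² = 10.013826; φ = atan2(cos α − cos β, d − sin α + sin β) = -0.123550 rad; t = (α − φ) mod 2π = 2.781485 rad, q = (φ − β) mod 2π = 4.945087 rad → L = 1.43·(2.781485 + 10.013826 + 4.945087) = 1.43·17.740399 = 25.368770 m
LSR: p² = d² − 2 + 2cos(α−β) + 2d(sin α + sin β) = 114.391187; p = √p² = 10.695382; φ = atan2(−cos α − cos β, d + sin α + sin β) − atan2(−2, p) = 0.234192 rad; t = (φ − α) mod 2π = 3.859442 rad, q = (φ − β) mod 2π = 5.302829 rad → L = 1.43·(3.859442 + 10.695382 + 5.302829) = 1.43·19.857653 = 28.396444 m
RSL: p² = d² − 2 + 2cos(α−β) − 2d(sin α + sin β) = 61.300992; p = √p² = 7.829495; φ = atan2(cos α + cos β, d − sin α − sin β) − atan2(2, p) = -0.316541 rad; t = (α − φ) mod 2π = 2.974477 rad, q = (β − φ) mod 2π = 1.531089 rad → L = 1.43·(2.974477 + 7.829495 + 1.531089) = 1.43·12.335061 = 17.639137 m
RLR: c = (6 − d² + 2cos(α−β) + 2d(sin α − sin β))/8 = -11.534589, |c| > 1 → infeasible
LRL: c = (6 − d² + 2cos(α−β) − 2d(sin α − sin β))/8 = -9.299868, |c| > 1 → infeasible
Shortest: RSL with L = 17.639137 m ≈ 17.6391 m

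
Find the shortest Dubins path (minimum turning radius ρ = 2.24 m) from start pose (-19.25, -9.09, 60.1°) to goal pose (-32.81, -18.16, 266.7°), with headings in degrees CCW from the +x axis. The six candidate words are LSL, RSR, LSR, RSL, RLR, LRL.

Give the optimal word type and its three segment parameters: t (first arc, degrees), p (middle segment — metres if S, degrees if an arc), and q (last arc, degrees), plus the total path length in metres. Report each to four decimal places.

LSL: t = 167.6139°, p = 13.9438 m, q = 38.9861°, L = 22.0209 m

Let ψ = atan2(Δy, Δx) = atan2(-9.07, -13.56) = -146.2223° be the start→goal bearing.
Normalize: d = |goal − start| / ρ = 16.313752/2.24 = 7.282925, α = (θ_start − ψ) mod 360° = 206.3223° = 3.601003 rad, β = (θ_goal − ψ) mod 360° = 52.9223° = 0.923668 rad.
Common terms: sin α = -0.443420, cos α = -0.896314, sin β = 0.797818, cos β = 0.602898, cos(α−β) = -0.894154, d² = 53.040996. Work in radians in the unit-radius frame; every candidate has L = ρ·(t + p + q).
LSL: p² = 2 + d² − 2cos(α−β) + 2d(sin α − sin β) = 38.749621; p = √p² = 6.224919; φ = atan2(cos β − cos α, d + sin α − sin β) = 0.243232 rad; t = (φ − α) mod 2π = 2.925414 rad, q = (β − φ) mod 2π = 0.680436 rad → L = 2.24·(2.925414 + 6.224919 + 0.680436) = 2.24·9.830770 = 22.020924 m
RSR: p² = 2 + d² − 2cos(α−β) + 2d(sin β − sin α) = 74.908988; p = √p² = 8.654998; φ = atan2(cos α − cos β, d − sin α + sin β) = -0.174097 rad; t = (α − φ) mod 2π = 3.775100 rad, q = (φ − β) mod 2π = 5.185420 rad → L = 2.24·(3.775100 + 8.654998 + 5.185420) = 2.24·17.615518 = 39.458761 m
LSR: p² = d² − 2 + 2cos(α−β) + 2d(sin α + sin β) = 54.414806; p = √p² = 7.376639; φ = atan2(−cos α − cos β, d + sin α + sin β) − atan2(−2, p) = 0.303161 rad; t = (φ − α) mod 2π = 2.985343 rad, q = (φ − β) mod 2π = 5.662679 rad → L = 2.24·(2.985343 + 7.376639 + 5.662679) = 2.24·16.024661 = 35.895241 m
RSL: p² = d² − 2 + 2cos(α−β) − 2d(sin α + sin β) = 44.090568; p = √p² = 6.640073; φ = atan2(cos α + cos β, d − sin α − sin β) − atan2(2, p) = -0.334882 rad; t = (α − φ) mod 2π = 3.935885 rad, q = (β − φ) mod 2π = 1.258550 rad → L = 2.24·(3.935885 + 6.640073 + 1.258550) = 2.24·11.834508 = 26.509299 m
RLR: c = (6 − d² + 2cos(α−β) + 2d(sin α − sin β))/8 = -8.363623, |c| > 1 → infeasible
LRL: c = (6 − d² + 2cos(α−β) − 2d(sin α − sin β))/8 = -3.843703, |c| > 1 → infeasible
Shortest: LSL with L = 22.020924 m ≈ 22.0209 m
Convert LSL to answer units (arcs ×180/π): t = 2.925414·180/π = 167.6139°, p = ρ·p = 2.24·6.224919 = 13.9438 m, q = 0.680436·180/π = 38.9861°, L = 22.0209 m.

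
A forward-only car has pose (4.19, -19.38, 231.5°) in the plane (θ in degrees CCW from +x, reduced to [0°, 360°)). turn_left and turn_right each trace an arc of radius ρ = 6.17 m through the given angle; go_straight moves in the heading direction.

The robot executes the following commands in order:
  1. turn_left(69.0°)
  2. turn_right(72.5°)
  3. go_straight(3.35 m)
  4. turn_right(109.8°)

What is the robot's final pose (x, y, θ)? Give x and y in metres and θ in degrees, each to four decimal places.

(-9.2930, -34.8891, 118.2000°)

set_pose: (x, y, θ) = (4.1900, -19.3800, 231.5000°), ρ = 6.17
turn_left(69.0°): centre at ρ to the left, rotate +69.0° → (3.7024, -26.3524, 300.5000°)
turn_right(72.5°): centre at ρ to the right, rotate −72.5° → (2.9714, -33.6125, 228.0000°)
go_straight(3.35): x += 3.35·cos θ, y += 3.35·sin θ → (0.7298, -36.1020, 228.0000°)
turn_right(109.8°): centre at ρ to the right, rotate −109.8° → (-9.2930, -34.8891, 118.2000°)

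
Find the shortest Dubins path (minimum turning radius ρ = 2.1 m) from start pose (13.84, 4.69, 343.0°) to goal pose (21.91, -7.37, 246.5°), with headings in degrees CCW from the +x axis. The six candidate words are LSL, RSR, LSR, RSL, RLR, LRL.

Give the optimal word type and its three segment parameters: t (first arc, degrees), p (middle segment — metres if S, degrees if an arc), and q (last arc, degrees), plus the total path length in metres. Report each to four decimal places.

Let ψ = atan2(Δy, Δx) = atan2(-12.06, 8.07) = -56.2114° be the start→goal bearing.
Normalize: d = |goal − start| / ρ = 14.510979/2.1 = 6.909990, α = (θ_start − ψ) mod 360° = 39.2114° = 0.684368 rad, β = (θ_goal − ψ) mod 360° = 302.7114° = 5.283310 rad.
Common terms: sin α = 0.632183, cos α = 0.774819, sin β = -0.841404, cos β = 0.540407, cos(α−β) = -0.113203, d² = 47.747959. Work in radians in the unit-radius frame; every candidate has L = ρ·(t + p + q).
LSL: p² = 2 + d² − 2cos(α−β) + 2d(sin α − sin β) = 70.339303; p = √p² = 8.386853; φ = atan2(cos β − cos α, d + sin α − sin β) = -0.027954 rad; t = (φ − α) mod 2π = 5.570864 rad, q = (β − φ) mod 2π = 5.311264 rad → L = 2.1·(5.570864 + 8.386853 + 5.311264) = 2.1·19.268981 = 40.464860 m
RSR: p² = 2 + d² − 2cos(α−β) + 2d(sin β − sin α) = 29.609428; p = √p² = 5.441455; φ = atan2(cos α − cos β, d − sin α + sin β) = 0.043092 rad; t = (α − φ) mod 2π = 0.641275 rad, q = (φ − β) mod 2π = 1.042967 rad → L = 2.1·(0.641275 + 5.441455 + 1.042967) = 2.1·7.125697 = 14.963964 m
LSR: p² = d² − 2 + 2cos(α−β) + 2d(sin α + sin β) = 42.630131; p = √p² = 6.529175; φ = atan2(−cos α − cos β, d + sin α + sin β) − atan2(−2, p) = 0.103426 rad; t = (φ − α) mod 2π = 5.702244 rad, q = (φ − β) mod 2π = 1.103302 rad → L = 2.1·(5.702244 + 6.529175 + 1.103302) = 2.1·13.334721 = 28.002914 m
RSL: p² = d² − 2 + 2cos(α−β) − 2d(sin α + sin β) = 48.412975; p = √p² = 6.957943; φ = atan2(cos α + cos β, d − sin α − sin β) − atan2(2, p) = -0.097212 rad; t = (α − φ) mod 2π = 0.781580 rad, q = (β − φ) mod 2π = 5.380522 rad → L = 2.1·(0.781580 + 6.957943 + 5.380522) = 2.1·13.120045 = 27.552095 m
RLR: c = (6 − d² + 2cos(α−β) + 2d(sin α − sin β))/8 = -2.701179, |c| > 1 → infeasible
LRL: c = (6 − d² + 2cos(α−β) − 2d(sin α − sin β))/8 = -7.792413, |c| > 1 → infeasible
Shortest: RSR with L = 14.963964 m ≈ 14.9640 m
Convert RSR to answer units (arcs ×180/π): t = 0.641275·180/π = 36.7424°, p = ρ·p = 2.1·5.441455 = 11.4271 m, q = 1.042967·180/π = 59.7576°, L = 14.9640 m.

RSR: t = 36.7424°, p = 11.4271 m, q = 59.7576°, L = 14.9640 m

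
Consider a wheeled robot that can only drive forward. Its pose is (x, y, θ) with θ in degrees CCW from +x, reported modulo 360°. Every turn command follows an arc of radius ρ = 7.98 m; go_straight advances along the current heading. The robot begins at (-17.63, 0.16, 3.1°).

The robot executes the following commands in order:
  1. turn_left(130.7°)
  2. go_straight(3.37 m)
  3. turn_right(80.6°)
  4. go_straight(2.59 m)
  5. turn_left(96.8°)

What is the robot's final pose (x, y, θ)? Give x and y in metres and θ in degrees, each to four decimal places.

(-16.1130, 40.1525, 150.0000°)

set_pose: (x, y, θ) = (-17.6300, 0.1600, 3.1000°), ρ = 7.98
turn_left(130.7°): centre at ρ to the left, rotate +130.7° → (-12.3019, 13.6516, 133.8000°)
go_straight(3.37): x += 3.37·cos θ, y += 3.37·sin θ → (-14.6344, 16.0840, 133.8000°)
turn_right(80.6°): centre at ρ to the right, rotate −80.6° → (-15.2646, 26.3875, 53.2000°)
go_straight(2.59): x += 2.59·cos θ, y += 2.59·sin θ → (-13.7131, 28.4614, 53.2000°)
turn_left(96.8°): centre at ρ to the left, rotate +96.8° → (-16.1130, 40.1525, 150.0000°)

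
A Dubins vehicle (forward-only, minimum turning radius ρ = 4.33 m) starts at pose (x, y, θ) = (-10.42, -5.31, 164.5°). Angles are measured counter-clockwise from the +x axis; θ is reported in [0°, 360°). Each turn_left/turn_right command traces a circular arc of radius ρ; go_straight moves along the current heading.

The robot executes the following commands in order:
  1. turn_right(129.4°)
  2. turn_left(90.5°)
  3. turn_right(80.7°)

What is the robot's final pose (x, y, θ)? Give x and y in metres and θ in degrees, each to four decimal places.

(-10.2574, 14.0560, 44.9000°)

set_pose: (x, y, θ) = (-10.4200, -5.3100, 164.5000°), ρ = 4.33
turn_right(129.4°): centre at ρ to the right, rotate −129.4° → (-11.7526, 2.4051, 35.1000°)
turn_left(90.5°): centre at ρ to the left, rotate +90.5° → (-10.7217, 8.4683, 125.6000°)
turn_right(80.7°): centre at ρ to the right, rotate −80.7° → (-10.2574, 14.0560, 44.9000°)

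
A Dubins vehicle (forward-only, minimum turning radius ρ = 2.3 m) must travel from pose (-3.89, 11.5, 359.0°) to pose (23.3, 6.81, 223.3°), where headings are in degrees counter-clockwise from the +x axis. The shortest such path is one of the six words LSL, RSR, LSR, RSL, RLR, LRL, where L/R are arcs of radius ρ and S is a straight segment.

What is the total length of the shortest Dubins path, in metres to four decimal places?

Let ψ = atan2(Δy, Δx) = atan2(-4.69, 27.19) = -9.7866° be the start→goal bearing.
Normalize: d = |goal − start| / ρ = 27.591524/2.3 = 11.996315, α = (θ_start − ψ) mod 360° = 8.7866° = 0.153356 rad, β = (θ_goal − ψ) mod 360° = 233.0866° = 4.068129 rad.
Common terms: sin α = 0.152755, cos α = 0.988264, sin β = -0.799545, cos β = -0.600607, cos(α−β) = -0.715693, d² = 143.911569. Work in radians in the unit-radius frame; every candidate has L = ρ·(t + p + q).
LSL: p² = 2 + d² − 2cos(α−β) + 2d(sin α − sin β) = 170.191137; p = √p² = 13.045733; φ = atan2(cos β − cos α, d + sin α − sin β) = -0.122095 rad; t = (φ − α) mod 2π = 6.007734 rad, q = (β − φ) mod 2π = 4.190225 rad → L = 2.3·(6.007734 + 13.045733 + 4.190225) = 2.3·23.243691 = 53.460490 m
RSR: p² = 2 + d² − 2cos(α−β) + 2d(sin β − sin α) = 124.494772; p = √p² = 11.157723; φ = atan2(cos α − cos β, d − sin α + sin β) = 0.142887 rad; t = (α − φ) mod 2π = 0.010469 rad, q = (φ − β) mod 2π = 2.357943 rad → L = 2.3·(0.010469 + 11.157723 + 2.357943) = 2.3·13.526134 = 31.110109 m
LSR: p² = d² − 2 + 2cos(α−β) + 2d(sin α + sin β) = 124.962009; p = √p² = 11.178641; φ = atan2(−cos α − cos β, d + sin α + sin β) − atan2(−2, p) = 0.142897 rad; t = (φ − α) mod 2π = 6.272726 rad, q = (φ − β) mod 2π = 2.357952 rad → L = 2.3·(6.272726 + 11.178641 + 2.357952) = 2.3·19.809319 = 45.561434 m
RSL: p² = d² − 2 + 2cos(α−β) − 2d(sin α + sin β) = 155.998358; p = √p² = 12.489930; φ = atan2(cos α + cos β, d − sin α − sin β) − atan2(2, p) = -0.128129 rad; t = (α − φ) mod 2π = 0.281485 rad, q = (β − φ) mod 2π = 4.196258 rad → L = 2.3·(0.281485 + 12.489930 + 4.196258) = 2.3·16.967674 = 39.025649 m
RLR: c = (6 − d² + 2cos(α−β) + 2d(sin α − sin β))/8 = -14.561846, |c| > 1 → infeasible
LRL: c = (6 − d² + 2cos(α−β) − 2d(sin α − sin β))/8 = -20.273892, |c| > 1 → infeasible
Shortest: RSR with L = 31.110109 m ≈ 31.1101 m

31.1101 m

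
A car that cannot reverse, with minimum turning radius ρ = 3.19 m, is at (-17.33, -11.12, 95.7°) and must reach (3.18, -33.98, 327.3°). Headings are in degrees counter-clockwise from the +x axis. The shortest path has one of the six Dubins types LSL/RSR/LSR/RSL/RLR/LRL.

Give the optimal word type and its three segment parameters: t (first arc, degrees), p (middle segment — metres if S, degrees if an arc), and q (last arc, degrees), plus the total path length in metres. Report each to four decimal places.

Let ψ = atan2(Δy, Δx) = atan2(-22.86, 20.51) = -48.1015° be the start→goal bearing.
Normalize: d = |goal − start| / ρ = 30.712208/3.19 = 9.627651, α = (θ_start − ψ) mod 360° = 143.8015° = 2.509810 rad, β = (θ_goal − ψ) mod 360° = 15.4015° = 0.268807 rad.
Common terms: sin α = 0.590584, cos α = -0.806976, sin β = 0.265582, cos β = 0.964088, cos(α−β) = -0.621148, d² = 92.691670. Work in radians in the unit-radius frame; every candidate has L = ρ·(t + p + q).
LSL: p² = 2 + d² − 2cos(α−β) + 2d(sin α − sin β) = 102.191980; p = √p² = 10.109005; φ = atan2(cos β − cos α, d + sin α − sin β) = 0.176106 rad; t = (φ − α) mod 2π = 3.949481 rad, q = (β − φ) mod 2π = 0.092702 rad → L = 3.19·(3.949481 + 10.109005 + 0.092702) = 3.19·14.151187 = 45.142288 m
RSR: p² = 2 + d² − 2cos(α−β) + 2d(sin β − sin α) = 89.675951; p = √p² = 9.469739; φ = atan2(cos α − cos β, d − sin α + sin β) = -0.188131 rad; t = (α − φ) mod 2π = 2.697942 rad, q = (φ − β) mod 2π = 5.826246 rad → L = 3.19·(2.697942 + 9.469739 + 5.826246) = 3.19·17.993927 = 57.400626 m
LSR: p² = d² − 2 + 2cos(α−β) + 2d(sin α + sin β) = 105.935109; p = √p² = 10.292478; φ = atan2(−cos α − cos β, d + sin α + sin β) − atan2(−2, p) = 0.176940 rad; t = (φ − α) mod 2π = 3.950315 rad, q = (φ − β) mod 2π = 6.191318 rad → L = 3.19·(3.950315 + 10.292478 + 6.191318) = 3.19·20.434111 = 65.184814 m
RSL: p² = d² − 2 + 2cos(α−β) − 2d(sin α + sin β) = 72.963639; p = √p² = 8.541876; φ = atan2(cos α + cos β, d − sin α − sin β) − atan2(2, p) = -0.212088 rad; t = (α − φ) mod 2π = 2.721898 rad, q = (β − φ) mod 2π = 0.480895 rad → L = 3.19·(2.721898 + 8.541876 + 0.480895) = 3.19·11.744669 = 37.465493 m
RLR: c = (6 − d² + 2cos(α−β) + 2d(sin α − sin β))/8 = -10.209494, |c| > 1 → infeasible
LRL: c = (6 − d² + 2cos(α−β) − 2d(sin α − sin β))/8 = -11.773997, |c| > 1 → infeasible
Shortest: RSL with L = 37.465493 m ≈ 37.4655 m
Convert RSL to answer units (arcs ×180/π): t = 2.721898·180/π = 155.9533°, p = ρ·p = 3.19·8.541876 = 27.2486 m, q = 0.480895·180/π = 27.5533°, L = 37.4655 m.

RSL: t = 155.9533°, p = 27.2486 m, q = 27.5533°, L = 37.4655 m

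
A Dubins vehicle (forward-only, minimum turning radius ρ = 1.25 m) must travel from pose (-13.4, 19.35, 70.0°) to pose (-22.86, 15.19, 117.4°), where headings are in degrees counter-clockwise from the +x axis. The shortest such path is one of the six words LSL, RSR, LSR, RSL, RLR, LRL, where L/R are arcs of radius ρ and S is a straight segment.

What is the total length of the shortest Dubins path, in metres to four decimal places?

13.6445 m

Let ψ = atan2(Δy, Δx) = atan2(-4.16, -9.46) = -156.2627° be the start→goal bearing.
Normalize: d = |goal − start| / ρ = 10.334273/1.25 = 8.267418, α = (θ_start − ψ) mod 360° = 226.2627° = 3.949029 rad, β = (θ_goal − ψ) mod 360° = 273.6627° = 4.776315 rad.
Common terms: sin α = -0.722517, cos α = -0.691353, sin β = -0.997957, cos β = 0.063882, cos(α−β) = 0.676876, d² = 68.350208. Work in radians in the unit-radius frame; every candidate has L = ρ·(t + p + q).
LSL: p² = 2 + d² − 2cos(α−β) + 2d(sin α − sin β) = 73.550818; p = √p² = 8.576177; φ = atan2(cos β − cos α, d + sin α − sin β) = 0.088176 rad; t = (φ − α) mod 2π = 2.422333 rad, q = (β − φ) mod 2π = 4.688139 rad → L = 1.25·(2.422333 + 8.576177 + 4.688139) = 1.25·15.686649 = 19.608311 m
RSR: p² = 2 + d² − 2cos(α−β) + 2d(sin β − sin α) = 64.442094; p = √p² = 8.027583; φ = atan2(cos α − cos β, d − sin α + sin β) = -0.094219 rad; t = (α − φ) mod 2π = 4.043248 rad, q = (φ − β) mod 2π = 1.412651 rad → L = 1.25·(4.043248 + 8.027583 + 1.412651) = 1.25·13.483483 = 16.854353 m
LSR: p² = d² − 2 + 2cos(α−β) + 2d(sin α + sin β) = 39.256195; p = √p² = 6.265476; φ = atan2(−cos α − cos β, d + sin α + sin β) − atan2(−2, p) = 0.404536 rad; t = (φ − α) mod 2π = 2.738692 rad, q = (φ − β) mod 2π = 1.911406 rad → L = 1.25·(2.738692 + 6.265476 + 1.911406) = 1.25·10.915575 = 13.644468 m
RSL: p² = d² − 2 + 2cos(α−β) − 2d(sin α + sin β) = 96.151725; p = √p² = 9.805699; φ = atan2(cos α + cos β, d − sin α − sin β) − atan2(2, p) = -0.263944 rad; t = (α − φ) mod 2π = 4.212973 rad, q = (β − φ) mod 2π = 5.040259 rad → L = 1.25·(4.212973 + 9.805699 + 5.040259) = 1.25·19.058930 = 23.823663 m
RLR: c = (6 − d² + 2cos(α−β) + 2d(sin α − sin β))/8 = -7.055262, |c| > 1 → infeasible
LRL: c = (6 − d² + 2cos(α−β) − 2d(sin α − sin β))/8 = -8.193852, |c| > 1 → infeasible
Shortest: LSR with L = 13.644468 m ≈ 13.6445 m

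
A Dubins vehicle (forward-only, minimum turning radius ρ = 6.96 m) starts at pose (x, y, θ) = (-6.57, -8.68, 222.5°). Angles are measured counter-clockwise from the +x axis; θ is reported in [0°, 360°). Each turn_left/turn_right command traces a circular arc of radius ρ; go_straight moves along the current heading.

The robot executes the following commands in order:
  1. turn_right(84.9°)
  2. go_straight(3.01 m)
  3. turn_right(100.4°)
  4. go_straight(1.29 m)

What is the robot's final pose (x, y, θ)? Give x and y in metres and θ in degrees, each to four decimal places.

set_pose: (x, y, θ) = (-6.5700, -8.6800, 222.5000°), ρ = 6.96
turn_right(84.9°): centre at ρ to the right, rotate −84.9° → (-15.9653, -8.6882, 137.6000°)
go_straight(3.01): x += 3.01·cos θ, y += 3.01·sin θ → (-18.1880, -6.6585, 137.6000°)
turn_right(100.4°): centre at ρ to the right, rotate −100.4° → (-17.7029, 4.0249, 37.2000°)
go_straight(1.29): x += 1.29·cos θ, y += 1.29·sin θ → (-16.6753, 4.8049, 37.2000°)

(-16.6753, 4.8049, 37.2000°)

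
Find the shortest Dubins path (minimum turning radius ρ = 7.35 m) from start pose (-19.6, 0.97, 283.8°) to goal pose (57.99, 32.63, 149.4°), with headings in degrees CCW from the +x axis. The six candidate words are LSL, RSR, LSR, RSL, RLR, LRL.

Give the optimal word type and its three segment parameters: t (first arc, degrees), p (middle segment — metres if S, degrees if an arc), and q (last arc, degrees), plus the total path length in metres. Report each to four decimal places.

Let ψ = atan2(Δy, Δx) = atan2(31.66, 77.59) = 22.1975° be the start→goal bearing.
Normalize: d = |goal − start| / ρ = 83.800738/7.35 = 11.401461, α = (θ_start − ψ) mod 360° = 261.6025° = 4.565824 rad, β = (θ_goal − ψ) mod 360° = 127.2025° = 2.220102 rad.
Common terms: sin α = -0.989279, cos α = -0.146040, sin β = 0.796504, cos β = -0.604633, cos(α−β) = -0.699663, d² = 129.993312. Work in radians in the unit-radius frame; every candidate has L = ρ·(t + p + q).
LSL: p² = 2 + d² − 2cos(α−β) + 2d(sin α − sin β) = 92.671579; p = √p² = 9.626608; φ = atan2(cos β − cos α, d + sin α − sin β) = -0.047656 rad; t = (φ − α) mod 2π = 1.669705 rad, q = (β − φ) mod 2π = 2.267758 rad → L = 7.35·(1.669705 + 9.626608 + 2.267758) = 7.35·13.564071 = 99.695919 m
RSR: p² = 2 + d² − 2cos(α−β) + 2d(sin β − sin α) = 174.113698; p = √p² = 13.195215; φ = atan2(cos α − cos β, d − sin α + sin β) = 0.034761 rad; t = (α − φ) mod 2π = 4.531063 rad, q = (φ − β) mod 2π = 4.097845 rad → L = 7.35·(4.531063 + 13.195215 + 4.097845) = 7.35·21.824123 = 160.407303 m
LSR: p² = d² − 2 + 2cos(α−β) + 2d(sin α + sin β) = 122.198159; p = √p² = 11.054328; φ = atan2(−cos α − cos β, d + sin α + sin β) − atan2(−2, p) = 0.245861 rad; t = (φ − α) mod 2π = 1.963222 rad, q = (φ − β) mod 2π = 4.308945 rad → L = 7.35·(1.963222 + 11.054328 + 4.308945) = 7.35·17.326494 = 127.349732 m
RSL: p² = d² − 2 + 2cos(α−β) − 2d(sin α + sin β) = 130.989812; p = √p² = 11.445078; φ = atan2(cos α + cos β, d − sin α − sin β) − atan2(2, p) = -0.237656 rad; t = (α − φ) mod 2π = 4.803480 rad, q = (β − φ) mod 2π = 2.457758 rad → L = 7.35·(4.803480 + 11.445078 + 2.457758) = 7.35·18.706316 = 137.491423 m
RLR: c = (6 − d² + 2cos(α−β) + 2d(sin α − sin β))/8 = -20.764212, |c| > 1 → infeasible
LRL: c = (6 − d² + 2cos(α−β) − 2d(sin α − sin β))/8 = -10.583947, |c| > 1 → infeasible
Shortest: LSL with L = 99.695919 m ≈ 99.6959 m
Convert LSL to answer units (arcs ×180/π): t = 1.669705·180/π = 95.6670°, p = ρ·p = 7.35·9.626608 = 70.7556 m, q = 2.267758·180/π = 129.9330°, L = 99.6959 m.

LSL: t = 95.6670°, p = 70.7556 m, q = 129.9330°, L = 99.6959 m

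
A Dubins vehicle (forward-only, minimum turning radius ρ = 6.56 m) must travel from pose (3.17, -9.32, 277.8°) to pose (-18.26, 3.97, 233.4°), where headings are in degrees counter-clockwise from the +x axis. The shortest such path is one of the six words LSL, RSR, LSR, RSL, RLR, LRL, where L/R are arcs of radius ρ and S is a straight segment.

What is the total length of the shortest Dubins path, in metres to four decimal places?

48.8677 m

Let ψ = atan2(Δy, Δx) = atan2(13.29, -21.43) = 148.1945° be the start→goal bearing.
Normalize: d = |goal − start| / ρ = 25.216443/6.56 = 3.843970, α = (θ_start − ψ) mod 360° = 129.6055° = 2.262042 rad, β = (θ_goal − ψ) mod 360° = 85.2055° = 1.487116 rad.
Common terms: sin α = 0.770452, cos α = -0.637498, sin β = 0.996501, cos β = 0.083583, cos(α−β) = 0.714473, d² = 14.776105. Work in radians in the unit-radius frame; every candidate has L = ρ·(t + p + q).
LSL: p² = 2 + d² − 2cos(α−β) + 2d(sin α − sin β) = 13.609312; p = √p² = 3.689080; φ = atan2(cos β − cos α, d + sin α − sin β) = 0.196730 rad; t = (φ − α) mod 2π = 4.217873 rad, q = (β − φ) mod 2π = 1.290386 rad → L = 6.56·(4.217873 + 3.689080 + 1.290386) = 6.56·9.197339 = 60.334545 m
RSR: p² = 2 + d² − 2cos(α−β) + 2d(sin β − sin α) = 17.085008; p = √p² = 4.133401; φ = atan2(cos α − cos β, d − sin α + sin β) = -0.175349 rad; t = (α − φ) mod 2π = 2.437392 rad, q = (φ − β) mod 2π = 4.620720 rad → L = 6.56·(2.437392 + 4.133401 + 4.620720) = 6.56·11.191513 = 73.416325 m
LSR: p² = d² − 2 + 2cos(α−β) + 2d(sin α + sin β) = 27.789280; p = √p² = 5.271554; φ = atan2(−cos α − cos β, d + sin α + sin β) − atan2(−2, p) = 0.461020 rad; t = (φ − α) mod 2π = 4.482163 rad, q = (φ − β) mod 2π = 5.257089 rad → L = 6.56·(4.482163 + 5.271554 + 5.257089) = 6.56·15.010806 = 98.470888 m
RSL: p² = d² − 2 + 2cos(α−β) − 2d(sin α + sin β) = 0.620821; p = √p² = 0.787922; φ = atan2(cos α + cos β, d − sin α − sin β) − atan2(2, p) = -1.456129 rad; t = (α − φ) mod 2π = 3.718171 rad, q = (β − φ) mod 2π = 2.943245 rad → L = 6.56·(3.718171 + 0.787922 + 2.943245) = 6.56·7.449338 = 48.867660 m
RLR: c = (6 − d² + 2cos(α−β) + 2d(sin α − sin β))/8 = -1.135626, |c| > 1 → infeasible
LRL: c = (6 − d² + 2cos(α−β) − 2d(sin α − sin β))/8 = -0.701164; p = 2π − arccos c = 3.935360 rad; φ = atan2(cos β − cos α, d + sin α − sin β) = 0.196730 rad; t = (φ − α + p/2) mod 2π = 6.185553 rad, q = (β − α − t + p) mod 2π = 3.258066 rad → L = 6.56·(6.185553 + 3.935360 + 3.258066) = 6.56·13.378980 = 87.766106 m
Shortest: RSL with L = 48.867660 m ≈ 48.8677 m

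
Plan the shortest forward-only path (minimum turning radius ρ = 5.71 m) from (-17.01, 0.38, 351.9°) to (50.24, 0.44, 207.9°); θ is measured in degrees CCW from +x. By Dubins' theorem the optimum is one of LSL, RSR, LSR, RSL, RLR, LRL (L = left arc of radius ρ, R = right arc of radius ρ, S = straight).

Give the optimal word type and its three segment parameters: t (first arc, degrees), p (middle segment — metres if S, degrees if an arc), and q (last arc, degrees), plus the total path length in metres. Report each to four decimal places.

LSR: t = 17.9241°, p = 62.7451 m, q = 161.9241°, L = 80.6685 m

Let ψ = atan2(Δy, Δx) = atan2(0.06, 67.25) = 0.0511° be the start→goal bearing.
Normalize: d = |goal − start| / ρ = 67.250027/5.71 = 11.777588, α = (θ_start − ψ) mod 360° = 351.8489° = 6.140921 rad, β = (θ_goal − ψ) mod 360° = 207.8489° = 3.627647 rad.
Common terms: sin α = -0.141784, cos α = 0.989898, sin β = -0.467141, cos β = -0.884183, cos(α−β) = -0.809017, d² = 138.711576. Work in radians in the unit-radius frame; every candidate has L = ρ·(t + p + q).
LSL: p² = 2 + d² − 2cos(α−β) + 2d(sin α − sin β) = 149.993444; p = √p² = 12.247181; φ = atan2(cos β − cos α, d + sin α − sin β) = -0.153625 rad; t = (φ − α) mod 2π = 6.271824 rad, q = (β − φ) mod 2π = 3.781272 rad → L = 5.71·(6.271824 + 12.247181 + 3.781272) = 5.71·22.300278 = 127.334585 m
RSR: p² = 2 + d² − 2cos(α−β) + 2d(sin β − sin α) = 134.665777; p = √p² = 11.604558; φ = atan2(cos α − cos β, d − sin α + sin β) = 0.162206 rad; t = (α − φ) mod 2π = 5.978716 rad, q = (φ − β) mod 2π = 2.817744 rad → L = 5.71·(5.978716 + 11.604558 + 2.817744) = 5.71·20.401018 = 116.489812 m
LSR: p² = d² − 2 + 2cos(α−β) + 2d(sin α + sin β) = 120.750192; p = √p² = 10.988639; φ = atan2(−cos α − cos β, d + sin α + sin β) − atan2(−2, p) = 0.170570 rad; t = (φ − α) mod 2π = 0.312834 rad, q = (φ − β) mod 2π = 2.826108 rad → L = 5.71·(0.312834 + 10.988639 + 2.826108) = 5.71·14.127582 = 80.668493 m
RSL: p² = d² − 2 + 2cos(α−β) − 2d(sin α + sin β) = 149.436892; p = √p² = 12.224438; φ = atan2(cos α + cos β, d − sin α − sin β) − atan2(2, p) = -0.153635 rad; t = (α − φ) mod 2π = 0.011372 rad, q = (β − φ) mod 2π = 3.781283 rad → L = 5.71·(0.011372 + 12.224438 + 3.781283) = 5.71·16.017093 = 91.457599 m
RLR: c = (6 − d² + 2cos(α−β) + 2d(sin α − sin β))/8 = -15.833222, |c| > 1 → infeasible
LRL: c = (6 − d² + 2cos(α−β) − 2d(sin α − sin β))/8 = -17.749180, |c| > 1 → infeasible
Shortest: LSR with L = 80.668493 m ≈ 80.6685 m
Convert LSR to answer units (arcs ×180/π): t = 0.312834·180/π = 17.9241°, p = ρ·p = 5.71·10.988639 = 62.7451 m, q = 2.826108·180/π = 161.9241°, L = 80.6685 m.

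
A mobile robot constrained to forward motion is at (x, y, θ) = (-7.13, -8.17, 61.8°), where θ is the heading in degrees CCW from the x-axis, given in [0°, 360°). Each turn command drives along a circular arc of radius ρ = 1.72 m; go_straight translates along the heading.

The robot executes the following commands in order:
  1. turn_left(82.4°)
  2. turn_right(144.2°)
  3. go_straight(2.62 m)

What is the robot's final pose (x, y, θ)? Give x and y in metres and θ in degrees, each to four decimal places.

(-4.0136, -2.8472, 0.0000°)

set_pose: (x, y, θ) = (-7.1300, -8.1700, 61.8000°), ρ = 1.72
turn_left(82.4°): centre at ρ to the left, rotate +82.4° → (-7.6397, -5.9622, 144.2000°)
turn_right(144.2°): centre at ρ to the right, rotate −144.2° → (-6.6336, -2.8472, 0.0000°)
go_straight(2.62): x += 2.62·cos θ, y += 2.62·sin θ → (-4.0136, -2.8472, 0.0000°)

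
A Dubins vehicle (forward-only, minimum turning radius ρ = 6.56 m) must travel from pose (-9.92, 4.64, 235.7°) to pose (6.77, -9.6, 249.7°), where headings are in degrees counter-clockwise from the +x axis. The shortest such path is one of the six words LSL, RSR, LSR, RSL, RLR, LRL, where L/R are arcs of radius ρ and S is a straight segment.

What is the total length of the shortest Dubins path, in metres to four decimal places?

Let ψ = atan2(Δy, Δx) = atan2(-14.24, 16.69) = -40.4710° be the start→goal bearing.
Normalize: d = |goal − start| / ρ = 21.939319/6.56 = 3.344408, α = (θ_start − ψ) mod 360° = 276.1710° = 4.820093 rad, β = (θ_goal − ψ) mod 360° = 290.1710° = 5.064439 rad.
Common terms: sin α = -0.994206, cos α = 0.107496, sin β = -0.938668, cos β = 0.344823, cos(α−β) = 0.970296, d² = 11.185067. Work in radians in the unit-radius frame; every candidate has L = ρ·(t + p + q).
LSL: p² = 2 + d² − 2cos(α−β) + 2d(sin α − sin β) = 10.872993; p = √p² = 3.297422; φ = atan2(cos β − cos α, d + sin α − sin β) = 0.072036 rad; t = (φ − α) mod 2π = 1.535128 rad, q = (β − φ) mod 2π = 4.992403 rad → L = 6.56·(1.535128 + 3.297422 + 4.992403) = 6.56·9.824954 = 64.451696 m
RSR: p² = 2 + d² − 2cos(α−β) + 2d(sin β − sin α) = 11.615958; p = √p² = 3.408219; φ = atan2(cos α − cos β, d − sin α + sin β) = -0.069690 rad; t = (α − φ) mod 2π = 4.889783 rad, q = (φ − β) mod 2π = 1.149056 rad → L = 6.56·(4.889783 + 3.408219 + 1.149056) = 6.56·9.447058 = 61.972703 m
LSR: p² = d² − 2 + 2cos(α−β) + 2d(sin α + sin β) = -1.802976 < 0 → infeasible
RSL: p² = d² − 2 + 2cos(α−β) − 2d(sin α + sin β) = 24.054293; p = √p² = 4.904518; φ = atan2(cos α + cos β, d − sin α − sin β) − atan2(2, p) = -0.301700 rad; t = (α − φ) mod 2π = 5.121793 rad, q = (β − φ) mod 2π = 5.366139 rad → L = 6.56·(5.121793 + 4.904518 + 5.366139) = 6.56·15.392450 = 100.974470 m
RLR: c = (6 − d² + 2cos(α−β) + 2d(sin α − sin β))/8 = -0.451995; p = 2π − arccos c = 4.243389 rad; φ = atan2(cos α − cos β, d − sin α + sin β) = -0.069690 rad; t = (α − φ + p/2) mod 2π = 0.728292 rad, q = (α − β − t + p) mod 2π = 3.270750 rad → L = 6.56·(0.728292 + 4.243389 + 3.270750) = 6.56·8.242431 = 54.070350 m
LRL: c = (6 − d² + 2cos(α−β) − 2d(sin α − sin β))/8 = -0.359124; p = 2π − arccos c = 4.345060 rad; φ = atan2(cos β − cos α, d + sin α − sin β) = 0.072036 rad; t = (φ − α + p/2) mod 2π = 3.707658 rad, q = (β − α − t + p) mod 2π = 0.881748 rad → L = 6.56·(3.707658 + 4.345060 + 0.881748) = 6.56·8.934465 = 58.610093 m
Shortest: RLR with L = 54.070350 m ≈ 54.0703 m

54.0703 m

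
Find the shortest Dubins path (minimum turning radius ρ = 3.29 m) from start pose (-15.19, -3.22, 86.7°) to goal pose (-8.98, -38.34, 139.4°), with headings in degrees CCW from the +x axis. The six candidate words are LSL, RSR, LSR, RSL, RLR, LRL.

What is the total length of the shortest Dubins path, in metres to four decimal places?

Let ψ = atan2(Δy, Δx) = atan2(-35.12, 6.21) = -79.9725° be the start→goal bearing.
Normalize: d = |goal − start| / ρ = 35.664808/3.29 = 10.840367, α = (θ_start − ψ) mod 360° = 166.6725° = 2.908983 rad, β = (θ_goal − ψ) mod 360° = 219.3725° = 3.828772 rad.
Common terms: sin α = 0.230517, cos α = -0.973068, sin β = -0.634359, cos β = -0.773038, cos(α−β) = 0.605988, d² = 117.513558. Work in radians in the unit-radius frame; every candidate has L = ρ·(t + p + q).
LSL: p² = 2 + d² − 2cos(α−β) + 2d(sin α − sin β) = 137.052737; p = √p² = 11.706953; φ = atan2(cos β − cos α, d + sin α − sin β) = 0.017087 rad; t = (φ − α) mod 2π = 3.391289 rad, q = (β − φ) mod 2π = 3.811685 rad → L = 3.29·(3.391289 + 11.706953 + 3.811685) = 3.29·18.909926 = 62.213658 m
RSR: p² = 2 + d² − 2cos(α−β) + 2d(sin β − sin α) = 99.550425; p = √p² = 9.977496; φ = atan2(cos α − cos β, d − sin α + sin β) = -0.020049 rad; t = (α − φ) mod 2π = 2.929033 rad, q = (φ − β) mod 2π = 2.434364 rad → L = 3.29·(2.929033 + 9.977496 + 2.434364) = 3.29·15.340893 = 50.471537 m
LSR: p² = d² − 2 + 2cos(α−β) + 2d(sin α + sin β) = 107.969942; p = √p² = 10.390859; φ = atan2(−cos α − cos β, d + sin α + sin β) − atan2(−2, p) = 0.355923 rad; t = (φ − α) mod 2π = 3.730125 rad, q = (φ − β) mod 2π = 2.810337 rad → L = 3.29·(3.730125 + 10.390859 + 2.810337) = 3.29·16.931320 = 55.704044 m
RSL: p² = d² − 2 + 2cos(α−β) − 2d(sin α + sin β) = 125.481127; p = √p² = 11.201836; φ = atan2(cos α + cos β, d − sin α − sin β) − atan2(2, p) = -0.330739 rad; t = (α − φ) mod 2π = 3.239723 rad, q = (β − φ) mod 2π = 4.159511 rad → L = 3.29·(3.239723 + 11.201836 + 4.159511) = 3.29·18.601070 = 61.197521 m
RLR: c = (6 − d² + 2cos(α−β) + 2d(sin α − sin β))/8 = -11.443803, |c| > 1 → infeasible
LRL: c = (6 − d² + 2cos(α−β) − 2d(sin α − sin β))/8 = -16.131592, |c| > 1 → infeasible
Shortest: RSR with L = 50.471537 m ≈ 50.4715 m

50.4715 m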